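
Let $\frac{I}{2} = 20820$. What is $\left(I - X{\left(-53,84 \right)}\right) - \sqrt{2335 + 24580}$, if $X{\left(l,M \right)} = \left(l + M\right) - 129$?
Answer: $41738 - \sqrt{26915} \approx 41574.0$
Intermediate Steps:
$I = 41640$ ($I = 2 \cdot 20820 = 41640$)
$X{\left(l,M \right)} = -129 + M + l$ ($X{\left(l,M \right)} = \left(M + l\right) - 129 = -129 + M + l$)
$\left(I - X{\left(-53,84 \right)}\right) - \sqrt{2335 + 24580} = \left(41640 - \left(-129 + 84 - 53\right)\right) - \sqrt{2335 + 24580} = \left(41640 - -98\right) - \sqrt{26915} = \left(41640 + 98\right) - \sqrt{26915} = 41738 - \sqrt{26915}$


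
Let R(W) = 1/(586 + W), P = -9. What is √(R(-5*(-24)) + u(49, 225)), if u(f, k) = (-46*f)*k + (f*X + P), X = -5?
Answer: I*√252908419438/706 ≈ 712.32*I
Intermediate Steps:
u(f, k) = -9 - 5*f - 46*f*k (u(f, k) = (-46*f)*k + (f*(-5) - 9) = -46*f*k + (-5*f - 9) = -46*f*k + (-9 - 5*f) = -9 - 5*f - 46*f*k)
√(R(-5*(-24)) + u(49, 225)) = √(1/(586 - 5*(-24)) + (-9 - 5*49 - 46*49*225)) = √(1/(586 + 120) + (-9 - 245 - 507150)) = √(1/706 - 507404) = √(-358227223/706) = I*√252908419438/706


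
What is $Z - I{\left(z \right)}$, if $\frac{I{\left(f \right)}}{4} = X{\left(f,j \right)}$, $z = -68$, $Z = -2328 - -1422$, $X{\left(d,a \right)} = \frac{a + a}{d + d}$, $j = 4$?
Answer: $- \frac{15398}{17} \approx -905.76$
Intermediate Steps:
$X{\left(d,a \right)} = \frac{a}{d}$ ($X{\left(d,a \right)} = \frac{2 a}{2 d} = 2 a \frac{1}{2 d} = \frac{a}{d}$)
$Z = -906$ ($Z = -2328 + 1422 = -906$)
$I{\left(f \right)} = \frac{16}{f}$ ($I{\left(f \right)} = 4 \frac{4}{f} = \frac{16}{f}$)
$Z - I{\left(z \right)} = -906 - \frac{16}{-68} = -906 - 16 \left(- \frac{1}{68}\right) = -906 - - \frac{4}{17} = -906 + \frac{4}{17} = - \frac{15398}{17}$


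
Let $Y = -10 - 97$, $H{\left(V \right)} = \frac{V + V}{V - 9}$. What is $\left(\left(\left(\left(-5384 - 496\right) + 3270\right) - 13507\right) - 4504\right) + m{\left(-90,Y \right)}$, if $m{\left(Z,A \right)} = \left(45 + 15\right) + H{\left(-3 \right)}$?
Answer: $- \frac{41121}{2} \approx -20561.0$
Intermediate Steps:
$H{\left(V \right)} = \frac{2 V}{-9 + V}$
$Y = -107$
$m{\left(Z,A \right)} = \frac{121}{2}$ ($m{\left(Z,A \right)} = \left(45 + 15\right) + 2 \left(-3\right) \frac{1}{-9 - 3} = 60 + 2 \left(-3\right) \frac{1}{-12} = 60 + 2 \left(-3\right) \left(- \frac{1}{12}\right) = 60 + \frac{1}{2} = \frac{121}{2}$)
$\left(\left(\left(\left(-5384 - 496\right) + 3270\right) - 13507\right) - 4504\right) + m{\left(-90,Y \right)} = \left(\left(\left(\left(-5384 - 496\right) + 3270\right) - 13507\right) - 4504\right) + \frac{121}{2} = \left(\left(\left(-5880 + 3270\right) - 13507\right) - 4504\right) + \frac{121}{2} = \left(\left(-2610 - 13507\right) - 4504\right) + \frac{121}{2} = \left(-16117 - 4504\right) + \frac{121}{2} = -20621 + \frac{121}{2} = - \frac{41121}{2}$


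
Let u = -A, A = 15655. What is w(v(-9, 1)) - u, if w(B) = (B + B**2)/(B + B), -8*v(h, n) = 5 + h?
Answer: 62623/4 ≈ 15656.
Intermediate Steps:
u = -15655 (u = -1*15655 = -15655)
v(h, n) = -5/8 - h/8 (v(h, n) = -(5 + h)/8 = -5/8 - h/8)
w(B) = (B + B**2)/(2*B) (w(B) = (B + B**2)/((2*B)) = (B + B**2)*(1/(2*B)) = (B + B**2)/(2*B))
w(v(-9, 1)) - u = (1/2 + (-5/8 - 1/8*(-9))/2) - 1*(-15655) = (1/2 + (-5/8 + 9/8)/2) + 15655 = (1/2 + (1/2)*(1/2)) + 15655 = (1/2 + 1/4) + 15655 = 3/4 + 15655 = 62623/4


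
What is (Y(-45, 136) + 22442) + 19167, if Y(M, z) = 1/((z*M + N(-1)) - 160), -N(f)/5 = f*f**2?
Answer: 261096474/6275 ≈ 41609.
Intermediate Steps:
N(f) = -5*f**3 (N(f) = -5*f*f**2 = -5*f**3)
Y(M, z) = 1/(-155 + M*z) (Y(M, z) = 1/((z*M - 5*(-1)**3) - 160) = 1/((M*z - 5*(-1)) - 160) = 1/((M*z + 5) - 160) = 1/((5 + M*z) - 160) = 1/(-155 + M*z))
(Y(-45, 136) + 22442) + 19167 = (1/(-155 - 45*136) + 22442) + 19167 = (1/(-155 - 6120) + 22442) + 19167 = (1/(-6275) + 22442) + 19167 = (-1/6275 + 22442) + 19167 = 140823549/6275 + 19167 = 261096474/6275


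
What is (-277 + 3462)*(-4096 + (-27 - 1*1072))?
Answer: -16546075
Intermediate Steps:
(-277 + 3462)*(-4096 + (-27 - 1*1072)) = 3185*(-4096 + (-27 - 1072)) = 3185*(-4096 - 1099) = 3185*(-5195) = -16546075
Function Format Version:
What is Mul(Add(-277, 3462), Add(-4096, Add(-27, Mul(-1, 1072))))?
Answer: -16546075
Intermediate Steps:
Mul(Add(-277, 3462), Add(-4096, Add(-27, Mul(-1, 1072)))) = Mul(3185, Add(-4096, Add(-27, -1072))) = Mul(3185, Add(-4096, -1099)) = Mul(3185, -5195) = -16546075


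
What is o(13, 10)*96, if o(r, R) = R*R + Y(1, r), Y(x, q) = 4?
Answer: 9984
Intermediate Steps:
o(r, R) = 4 + R² (o(r, R) = R*R + 4 = R² + 4 = 4 + R²)
o(13, 10)*96 = (4 + 10²)*96 = (4 + 100)*96 = 104*96 = 9984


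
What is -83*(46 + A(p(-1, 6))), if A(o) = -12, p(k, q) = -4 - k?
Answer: -2822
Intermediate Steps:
-83*(46 + A(p(-1, 6))) = -83*(46 - 12) = -83*34 = -2822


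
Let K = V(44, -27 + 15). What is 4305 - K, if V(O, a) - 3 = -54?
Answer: 4356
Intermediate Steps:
V(O, a) = -51 (V(O, a) = 3 - 54 = -51)
K = -51
4305 - K = 4305 - 1*(-51) = 4305 + 51 = 4356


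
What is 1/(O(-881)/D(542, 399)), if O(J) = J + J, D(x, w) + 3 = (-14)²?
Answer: -193/1762 ≈ -0.10953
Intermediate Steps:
D(x, w) = 193 (D(x, w) = -3 + (-14)² = -3 + 196 = 193)
O(J) = 2*J
1/(O(-881)/D(542, 399)) = 1/((2*(-881))/193) = 1/(-1762*1/193) = 1/(-1762/193) = -193/1762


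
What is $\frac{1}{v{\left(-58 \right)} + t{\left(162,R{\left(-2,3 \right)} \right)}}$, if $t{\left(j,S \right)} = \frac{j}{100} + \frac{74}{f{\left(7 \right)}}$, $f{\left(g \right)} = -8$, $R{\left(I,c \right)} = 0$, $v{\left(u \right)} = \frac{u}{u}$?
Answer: $- \frac{100}{663} \approx -0.15083$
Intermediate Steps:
$v{\left(u \right)} = 1$
$t{\left(j,S \right)} = - \frac{37}{4} + \frac{j}{100}$ ($t{\left(j,S \right)} = \frac{j}{100} + \frac{74}{-8} = j \frac{1}{100} + 74 \left(- \frac{1}{8}\right) = \frac{j}{100} - \frac{37}{4} = - \frac{37}{4} + \frac{j}{100}$)
$\frac{1}{v{\left(-58 \right)} + t{\left(162,R{\left(-2,3 \right)} \right)}} = \frac{1}{1 + \left(- \frac{37}{4} + \frac{1}{100} \cdot 162\right)} = \frac{1}{1 + \left(- \frac{37}{4} + \frac{81}{50}\right)} = \frac{1}{1 - \frac{763}{100}} = \frac{1}{- \frac{663}{100}} = - \frac{100}{663}$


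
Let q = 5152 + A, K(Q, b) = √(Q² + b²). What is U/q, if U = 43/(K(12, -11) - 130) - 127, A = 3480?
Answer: -423647/28718664 - 43*√265/143593320 ≈ -0.014757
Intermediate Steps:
q = 8632 (q = 5152 + 3480 = 8632)
U = -127 + 43/(-130 + √265) (U = 43/(√(12² + (-11)²) - 130) - 127 = 43/(√(144 + 121) - 130) - 127 = 43/(√265 - 130) - 127 = 43/(-130 + √265) - 127 = -127 + 43/(-130 + √265) ≈ -127.38)
U/q = (-423647/3327 - 43*√265/16635)/8632 = (-423647/3327 - 43*√265/16635)*(1/8632) = -423647/28718664 - 43*√265/143593320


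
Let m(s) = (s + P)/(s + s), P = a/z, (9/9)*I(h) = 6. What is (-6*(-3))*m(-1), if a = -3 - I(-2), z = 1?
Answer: 90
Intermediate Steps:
I(h) = 6
a = -9 (a = -3 - 1*6 = -3 - 6 = -9)
P = -9 (P = -9/1 = -9*1 = -9)
m(s) = (-9 + s)/(2*s) (m(s) = (s - 9)/(s + s) = (-9 + s)/((2*s)) = (-9 + s)*(1/(2*s)) = (-9 + s)/(2*s))
(-6*(-3))*m(-1) = (-6*(-3))*((1/2)*(-9 - 1)/(-1)) = 18*((1/2)*(-1)*(-10)) = 18*5 = 90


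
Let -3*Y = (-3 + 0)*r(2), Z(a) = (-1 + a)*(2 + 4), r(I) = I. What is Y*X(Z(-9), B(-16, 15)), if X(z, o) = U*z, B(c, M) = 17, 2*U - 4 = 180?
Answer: -11040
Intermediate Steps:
U = 92 (U = 2 + (½)*180 = 2 + 90 = 92)
Z(a) = -6 + 6*a (Z(a) = (-1 + a)*6 = -6 + 6*a)
X(z, o) = 92*z
Y = 2 (Y = -(-3 + 0)*2/3 = -(-1)*2 = -⅓*(-6) = 2)
Y*X(Z(-9), B(-16, 15)) = 2*(92*(-6 + 6*(-9))) = 2*(92*(-6 - 54)) = 2*(92*(-60)) = 2*(-5520) = -11040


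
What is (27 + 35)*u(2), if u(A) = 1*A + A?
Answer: 248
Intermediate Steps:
u(A) = 2*A (u(A) = A + A = 2*A)
(27 + 35)*u(2) = (27 + 35)*(2*2) = 62*4 = 248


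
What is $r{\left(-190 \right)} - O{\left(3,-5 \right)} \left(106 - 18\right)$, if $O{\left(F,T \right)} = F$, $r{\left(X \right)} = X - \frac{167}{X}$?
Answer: $- \frac{86093}{190} \approx -453.12$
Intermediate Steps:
$r{\left(-190 \right)} - O{\left(3,-5 \right)} \left(106 - 18\right) = \left(-190 - \frac{167}{-190}\right) - 3 \left(106 - 18\right) = \left(-190 - - \frac{167}{190}\right) - 3 \cdot 88 = \left(-190 + \frac{167}{190}\right) - 264 = - \frac{35933}{190} - 264 = - \frac{86093}{190}$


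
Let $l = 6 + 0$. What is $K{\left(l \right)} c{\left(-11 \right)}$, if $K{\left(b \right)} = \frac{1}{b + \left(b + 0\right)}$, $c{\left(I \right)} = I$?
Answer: $- \frac{11}{12} \approx -0.91667$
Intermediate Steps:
$l = 6$
$K{\left(b \right)} = \frac{1}{2 b}$ ($K{\left(b \right)} = \frac{1}{b + b} = \frac{1}{2 b}$)
$K{\left(l \right)} c{\left(-11 \right)} = \frac{1}{2 \cdot 6} \left(-11\right) = \frac{1}{2} \cdot \frac{1}{6} \left(-11\right) = \frac{1}{12} \left(-11\right) = - \frac{11}{12}$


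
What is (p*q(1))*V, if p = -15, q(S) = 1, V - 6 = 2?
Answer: -120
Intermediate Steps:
V = 8 (V = 6 + 2 = 8)
(p*q(1))*V = -15*1*8 = -15*8 = -120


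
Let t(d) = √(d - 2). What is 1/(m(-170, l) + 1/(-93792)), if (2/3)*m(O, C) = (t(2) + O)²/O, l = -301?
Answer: -93792/23916961 ≈ -0.0039216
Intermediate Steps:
t(d) = √(-2 + d)
m(O, C) = 3*O/2 (m(O, C) = 3*((√(-2 + 2) + O)²/O)/2 = 3*((√0 + O)²/O)/2 = 3*((0 + O)²/O)/2 = 3*(O²/O)/2 = 3*O/2)
1/(m(-170, l) + 1/(-93792)) = 1/((3/2)*(-170) + 1/(-93792)) = 1/(-255 - 1/93792) = 1/(-23916961/93792) = -93792/23916961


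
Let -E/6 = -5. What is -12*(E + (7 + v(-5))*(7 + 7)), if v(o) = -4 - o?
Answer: -1704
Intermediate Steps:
E = 30 (E = -6*(-5) = 30)
-12*(E + (7 + v(-5))*(7 + 7)) = -12*(30 + (7 + (-4 - 1*(-5)))*(7 + 7)) = -12*(30 + (7 + (-4 + 5))*14) = -12*(30 + (7 + 1)*14) = -12*(30 + 8*14) = -12*(30 + 112) = -12*142 = -1704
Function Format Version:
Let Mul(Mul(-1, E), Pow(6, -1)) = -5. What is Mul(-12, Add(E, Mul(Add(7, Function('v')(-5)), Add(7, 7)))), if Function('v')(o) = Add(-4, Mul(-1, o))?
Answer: -1704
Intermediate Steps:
E = 30 (E = Mul(-6, -5) = 30)
Mul(-12, Add(E, Mul(Add(7, Function('v')(-5)), Add(7, 7)))) = Mul(-12, Add(30, Mul(Add(7, Add(-4, Mul(-1, -5))), Add(7, 7)))) = Mul(-12, Add(30, Mul(Add(7, Add(-4, 5)), 14))) = Mul(-12, Add(30, Mul(Add(7, 1), 14))) = Mul(-12, Add(30, Mul(8, 14))) = Mul(-12, Add(30, 112)) = Mul(-12, 142) = -1704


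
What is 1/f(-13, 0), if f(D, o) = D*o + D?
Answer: -1/13 ≈ -0.076923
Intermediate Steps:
f(D, o) = D + D*o
1/f(-13, 0) = 1/(-13*(1 + 0)) = 1/(-13*1) = 1/(-13) = -1/13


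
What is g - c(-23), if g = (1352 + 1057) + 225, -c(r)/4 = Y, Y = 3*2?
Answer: 2658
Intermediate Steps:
Y = 6
c(r) = -24 (c(r) = -4*6 = -24)
g = 2634 (g = 2409 + 225 = 2634)
g - c(-23) = 2634 - 1*(-24) = 2634 + 24 = 2658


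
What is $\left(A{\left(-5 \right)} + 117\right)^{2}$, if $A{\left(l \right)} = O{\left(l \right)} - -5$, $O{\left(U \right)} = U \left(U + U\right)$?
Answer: $29584$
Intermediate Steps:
$O{\left(U \right)} = 2 U^{2}$ ($O{\left(U \right)} = U 2 U = 2 U^{2}$)
$A{\left(l \right)} = 5 + 2 l^{2}$ ($A{\left(l \right)} = 2 l^{2} - -5 = 2 l^{2} + 5 = 5 + 2 l^{2}$)
$\left(A{\left(-5 \right)} + 117\right)^{2} = \left(\left(5 + 2 \left(-5\right)^{2}\right) + 117\right)^{2} = \left(\left(5 + 2 \cdot 25\right) + 117\right)^{2} = \left(\left(5 + 50\right) + 117\right)^{2} = \left(55 + 117\right)^{2} = 172^{2} = 29584$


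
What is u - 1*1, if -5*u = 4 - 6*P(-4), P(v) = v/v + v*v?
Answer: 93/5 ≈ 18.600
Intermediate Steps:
P(v) = 1 + v**2
u = 98/5 (u = -(4 - 6*(1 + (-4)**2))/5 = -(4 - 6*(1 + 16))/5 = -(4 - 6*17)/5 = -(4 - 102)/5 = -1/5*(-98) = 98/5 ≈ 19.600)
u - 1*1 = 98/5 - 1*1 = 98/5 - 1 = 93/5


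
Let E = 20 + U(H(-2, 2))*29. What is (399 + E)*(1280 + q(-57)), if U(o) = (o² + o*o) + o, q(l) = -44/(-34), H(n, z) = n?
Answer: 12916726/17 ≈ 7.5981e+5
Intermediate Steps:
q(l) = 22/17 (q(l) = -44*(-1/34) = 22/17)
U(o) = o + 2*o² (U(o) = (o² + o²) + o = 2*o² + o = o + 2*o²)
E = 194 (E = 20 - 2*(1 + 2*(-2))*29 = 20 - 2*(1 - 4)*29 = 20 - 2*(-3)*29 = 20 + 6*29 = 20 + 174 = 194)
(399 + E)*(1280 + q(-57)) = (399 + 194)*(1280 + 22/17) = 593*(21782/17) = 12916726/17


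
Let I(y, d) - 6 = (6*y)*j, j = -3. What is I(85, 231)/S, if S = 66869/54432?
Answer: -82954368/66869 ≈ -1240.6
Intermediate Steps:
I(y, d) = 6 - 18*y (I(y, d) = 6 + (6*y)*(-3) = 6 - 18*y)
S = 66869/54432 (S = 66869*(1/54432) = 66869/54432 ≈ 1.2285)
I(85, 231)/S = (6 - 18*85)/(66869/54432) = (6 - 1530)*(54432/66869) = -1524*54432/66869 = -82954368/66869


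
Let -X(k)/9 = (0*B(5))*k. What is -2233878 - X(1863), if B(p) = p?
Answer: -2233878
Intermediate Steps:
X(k) = 0 (X(k) = -9*0*5*k = -0*k = -9*0 = 0)
-2233878 - X(1863) = -2233878 - 1*0 = -2233878 + 0 = -2233878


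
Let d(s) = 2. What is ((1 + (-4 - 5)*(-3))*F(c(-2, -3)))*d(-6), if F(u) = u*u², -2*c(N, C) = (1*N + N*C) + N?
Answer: -56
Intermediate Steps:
c(N, C) = -N - C*N/2 (c(N, C) = -((1*N + N*C) + N)/2 = -((N + C*N) + N)/2 = -(2*N + C*N)/2 = -N - C*N/2)
F(u) = u³
((1 + (-4 - 5)*(-3))*F(c(-2, -3)))*d(-6) = ((1 + (-4 - 5)*(-3))*(-½*(-2)*(2 - 3))³)*2 = ((1 - 9*(-3))*(-½*(-2)*(-1))³)*2 = ((1 + 27)*(-1)³)*2 = (28*(-1))*2 = -28*2 = -56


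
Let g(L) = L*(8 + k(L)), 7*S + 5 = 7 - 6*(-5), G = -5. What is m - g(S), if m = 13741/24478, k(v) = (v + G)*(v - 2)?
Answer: -260040885/8395954 ≈ -30.972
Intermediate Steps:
S = 32/7 (S = -5/7 + (7 - 6*(-5))/7 = -5/7 + (7 + 30)/7 = -5/7 + (⅐)*37 = -5/7 + 37/7 = 32/7 ≈ 4.5714)
k(v) = (-5 + v)*(-2 + v) (k(v) = (v - 5)*(v - 2) = (-5 + v)*(-2 + v))
m = 13741/24478 (m = 13741*(1/24478) = 13741/24478 ≈ 0.56136)
g(L) = L*(18 + L² - 7*L) (g(L) = L*(8 + (10 + L² - 7*L)) = L*(18 + L² - 7*L))
m - g(S) = 13741/24478 - 32*(18 + (32/7)² - 7*32/7)/7 = 13741/24478 - 32*(18 + 1024/49 - 32)/7 = 13741/24478 - 32*338/(7*49) = 13741/24478 - 1*10816/343 = 13741/24478 - 10816/343 = -260040885/8395954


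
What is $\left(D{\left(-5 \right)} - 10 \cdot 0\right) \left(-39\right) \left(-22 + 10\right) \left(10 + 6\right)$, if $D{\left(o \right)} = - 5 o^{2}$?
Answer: $-936000$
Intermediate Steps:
$\left(D{\left(-5 \right)} - 10 \cdot 0\right) \left(-39\right) \left(-22 + 10\right) \left(10 + 6\right) = \left(- 5 \left(-5\right)^{2} - 10 \cdot 0\right) \left(-39\right) \left(-22 + 10\right) \left(10 + 6\right) = \left(\left(-5\right) 25 - 0\right) \left(-39\right) \left(\left(-12\right) 16\right) = \left(-125 + 0\right) \left(-39\right) \left(-192\right) = \left(-125\right) \left(-39\right) \left(-192\right) = 4875 \left(-192\right) = -936000$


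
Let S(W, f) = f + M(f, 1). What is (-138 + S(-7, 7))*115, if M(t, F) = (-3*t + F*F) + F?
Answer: -17250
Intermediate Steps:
M(t, F) = F + F**2 - 3*t (M(t, F) = (-3*t + F**2) + F = (F**2 - 3*t) + F = F + F**2 - 3*t)
S(W, f) = 2 - 2*f (S(W, f) = f + (1 + 1**2 - 3*f) = f + (1 + 1 - 3*f) = f + (2 - 3*f) = 2 - 2*f)
(-138 + S(-7, 7))*115 = (-138 + (2 - 2*7))*115 = (-138 + (2 - 14))*115 = (-138 - 12)*115 = -150*115 = -17250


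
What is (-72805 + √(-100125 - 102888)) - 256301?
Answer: -329106 + 3*I*√22557 ≈ -3.2911e+5 + 450.57*I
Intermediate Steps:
(-72805 + √(-100125 - 102888)) - 256301 = (-72805 + √(-203013)) - 256301 = (-72805 + 3*I*√22557) - 256301 = -329106 + 3*I*√22557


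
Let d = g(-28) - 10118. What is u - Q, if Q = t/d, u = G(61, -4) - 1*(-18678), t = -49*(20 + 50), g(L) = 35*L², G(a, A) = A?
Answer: 161737229/8661 ≈ 18674.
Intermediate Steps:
t = -3430 (t = -49*70 = -3430)
u = 18674 (u = -4 - 1*(-18678) = -4 + 18678 = 18674)
d = 17322 (d = 35*(-28)² - 10118 = 35*784 - 10118 = 27440 - 10118 = 17322)
Q = -1715/8661 (Q = -3430/17322 = -3430*1/17322 = -1715/8661 ≈ -0.19801)
u - Q = 18674 - 1*(-1715/8661) = 18674 + 1715/8661 = 161737229/8661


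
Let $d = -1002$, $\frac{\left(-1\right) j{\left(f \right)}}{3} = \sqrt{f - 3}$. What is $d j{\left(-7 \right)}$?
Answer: $3006 i \sqrt{10} \approx 9505.8 i$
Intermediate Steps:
$j{\left(f \right)} = - 3 \sqrt{-3 + f}$ ($j{\left(f \right)} = - 3 \sqrt{f - 3} = - 3 \sqrt{-3 + f}$)
$d j{\left(-7 \right)} = - 1002 \left(- 3 \sqrt{-3 - 7}\right) = - 1002 \left(- 3 \sqrt{-10}\right) = - 1002 \left(- 3 i \sqrt{10}\right) = 3006 i \sqrt{10}$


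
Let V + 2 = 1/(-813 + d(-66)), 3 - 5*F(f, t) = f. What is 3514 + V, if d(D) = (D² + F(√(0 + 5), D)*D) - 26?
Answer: 1061628480303/302285989 - 330*√5/302285989 ≈ 3512.0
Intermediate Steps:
F(f, t) = ⅗ - f/5
d(D) = -26 + D² + D*(⅗ - √5/5) (d(D) = (D² + (⅗ - √(0 + 5)/5)*D) - 26 = (D² + (⅗ - √5/5)*D) - 26 = (D² + D*(⅗ - √5/5)) - 26 = -26 + D² + D*(⅗ - √5/5))
V = -2 + 1/(17387/5 + 66*√5/5) (V = -2 + 1/(-813 + (-26 + (-66)² + (⅕)*(-66)*(3 - √5))) = -2 + 1/(-813 + (-26 + 4356 + (-198/5 + 66*√5/5))) = -2 + 1/(-813 + (21452/5 + 66*√5/5)) = -2 + 1/(17387/5 + 66*√5/5) ≈ -1.9997)
3514 + V = 3514 + (-604485043/302285989 - 330*√5/302285989) = 1061628480303/302285989 - 330*√5/302285989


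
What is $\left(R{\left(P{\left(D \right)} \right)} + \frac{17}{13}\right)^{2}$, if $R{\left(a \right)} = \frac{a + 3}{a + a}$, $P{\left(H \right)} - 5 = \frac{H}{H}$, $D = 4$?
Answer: $\frac{11449}{2704} \approx 4.2341$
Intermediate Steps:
$P{\left(H \right)} = 6$ ($P{\left(H \right)} = 5 + \frac{H}{H} = 5 + 1 = 6$)
$R{\left(a \right)} = \frac{3 + a}{2 a}$
$\left(R{\left(P{\left(D \right)} \right)} + \frac{17}{13}\right)^{2} = \left(\frac{3 + 6}{2 \cdot 6} + \frac{17}{13}\right)^{2} = \left(\frac{1}{2} \cdot \frac{1}{6} \cdot 9 + 17 \cdot \frac{1}{13}\right)^{2} = \left(\frac{3}{4} + \frac{17}{13}\right)^{2} = \left(\frac{107}{52}\right)^{2} = \frac{11449}{2704}$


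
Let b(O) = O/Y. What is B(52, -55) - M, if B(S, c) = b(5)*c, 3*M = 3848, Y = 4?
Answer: -16217/12 ≈ -1351.4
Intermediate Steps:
M = 3848/3 (M = (⅓)*3848 = 3848/3 ≈ 1282.7)
b(O) = O/4
B(S, c) = 5*c/4 (B(S, c) = ((¼)*5)*c = 5*c/4)
B(52, -55) - M = (5/4)*(-55) - 1*3848/3 = -275/4 - 3848/3 = -16217/12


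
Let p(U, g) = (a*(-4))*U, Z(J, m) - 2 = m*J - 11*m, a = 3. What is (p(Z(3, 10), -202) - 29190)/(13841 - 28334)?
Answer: 9418/4831 ≈ 1.9495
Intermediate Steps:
Z(J, m) = 2 - 11*m + J*m (Z(J, m) = 2 + (m*J - 11*m) = 2 + (J*m - 11*m) = 2 + (-11*m + J*m) = 2 - 11*m + J*m)
p(U, g) = -12*U (p(U, g) = (3*(-4))*U = -12*U)
(p(Z(3, 10), -202) - 29190)/(13841 - 28334) = (-12*(2 - 11*10 + 3*10) - 29190)/(13841 - 28334) = (-12*(2 - 110 + 30) - 29190)/(-14493) = (-12*(-78) - 29190)*(-1/14493) = (936 - 29190)*(-1/14493) = -28254*(-1/14493) = 9418/4831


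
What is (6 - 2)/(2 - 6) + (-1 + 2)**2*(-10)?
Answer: -11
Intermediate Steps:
(6 - 2)/(2 - 6) + (-1 + 2)**2*(-10) = 4/(-4) + 1**2*(-10) = 4*(-1/4) + 1*(-10) = -1 - 10 = -11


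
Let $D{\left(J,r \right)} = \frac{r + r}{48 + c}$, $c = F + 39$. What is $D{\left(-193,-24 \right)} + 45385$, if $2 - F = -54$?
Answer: $\frac{6490007}{143} \approx 45385.0$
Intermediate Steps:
$F = 56$ ($F = 2 - -54 = 2 + 54 = 56$)
$c = 95$ ($c = 56 + 39 = 95$)
$D{\left(J,r \right)} = \frac{2 r}{143}$ ($D{\left(J,r \right)} = \frac{r + r}{48 + 95} = \frac{2 r}{143}$)
$D{\left(-193,-24 \right)} + 45385 = \frac{2}{143} \left(-24\right) + 45385 = - \frac{48}{143} + 45385 = \frac{6490007}{143}$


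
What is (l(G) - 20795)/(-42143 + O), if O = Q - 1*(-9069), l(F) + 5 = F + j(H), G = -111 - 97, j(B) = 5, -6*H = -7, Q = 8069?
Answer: 7001/8335 ≈ 0.83995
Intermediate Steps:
H = 7/6 (H = -1/6*(-7) = 7/6 ≈ 1.1667)
G = -208
l(F) = F (l(F) = -5 + (F + 5) = -5 + (5 + F) = F)
O = 17138 (O = 8069 - 1*(-9069) = 8069 + 9069 = 17138)
(l(G) - 20795)/(-42143 + O) = (-208 - 20795)/(-42143 + 17138) = -21003/(-25005) = -21003*(-1/25005) = 7001/8335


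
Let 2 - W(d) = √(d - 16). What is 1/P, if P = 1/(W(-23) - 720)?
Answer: -718 - I*√39 ≈ -718.0 - 6.245*I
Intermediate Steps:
W(d) = 2 - √(-16 + d) (W(d) = 2 - √(d - 16) = 2 - √(-16 + d))
P = 1/(-718 - I*√39) (P = 1/((2 - √(-16 - 23)) - 720) = 1/((2 - √(-39)) - 720) = 1/((2 - I*√39) - 720) = 1/(-718 - I*√39) ≈ -0.0013927 + 1.211e-5*I)
1/P = 1/(I/(√39 - 718*I)) = -I*(√39 - 718*I)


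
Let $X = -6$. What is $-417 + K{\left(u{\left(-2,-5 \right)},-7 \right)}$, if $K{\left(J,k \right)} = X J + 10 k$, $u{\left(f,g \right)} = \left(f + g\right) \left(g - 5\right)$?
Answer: $-907$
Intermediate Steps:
$u{\left(f,g \right)} = \left(-5 + g\right) \left(f + g\right)$ ($u{\left(f,g \right)} = \left(f + g\right) \left(-5 + g\right) = \left(-5 + g\right) \left(f + g\right)$)
$K{\left(J,k \right)} = - 6 J + 10 k$
$-417 + K{\left(u{\left(-2,-5 \right)},-7 \right)} = -417 + \left(- 6 \left(\left(-5\right)^{2} - -10 - -25 - -10\right) + 10 \left(-7\right)\right) = -417 - \left(70 + 6 \left(25 + 10 + 25 + 10\right)\right) = -417 - 490 = -907$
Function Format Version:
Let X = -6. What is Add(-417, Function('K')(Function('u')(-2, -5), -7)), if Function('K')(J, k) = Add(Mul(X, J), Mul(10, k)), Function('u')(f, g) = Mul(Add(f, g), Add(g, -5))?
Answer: -907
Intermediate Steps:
Function('u')(f, g) = Mul(Add(-5, g), Add(f, g)) (Function('u')(f, g) = Mul(Add(f, g), Add(-5, g)) = Mul(Add(-5, g), Add(f, g)))
Function('K')(J, k) = Add(Mul(-6, J), Mul(10, k))
Add(-417, Function('K')(Function('u')(-2, -5), -7)) = Add(-417, Add(Mul(-6, Add(Pow(-5, 2), Mul(-5, -2), Mul(-5, -5), Mul(-2, -5))), Mul(10, -7))) = Add(-417, Add(Mul(-6, Add(25, 10, 25, 10)), -70)) = Add(-417, Add(Mul(-6, 70), -70)) = Add(-417, Add(-420, -70)) = Add(-417, -490) = -907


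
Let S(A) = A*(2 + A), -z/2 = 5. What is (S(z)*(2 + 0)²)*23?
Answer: 7360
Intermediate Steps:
z = -10 (z = -2*5 = -10)
(S(z)*(2 + 0)²)*23 = ((-10*(2 - 10))*(2 + 0)²)*23 = (-10*(-8)*2²)*23 = (80*4)*23 = 320*23 = 7360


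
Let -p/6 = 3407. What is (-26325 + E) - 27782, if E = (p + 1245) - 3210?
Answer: -76514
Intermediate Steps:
p = -20442 (p = -6*3407 = -20442)
E = -22407 (E = (-20442 + 1245) - 3210 = -19197 - 3210 = -22407)
(-26325 + E) - 27782 = (-26325 - 22407) - 27782 = -48732 - 27782 = -76514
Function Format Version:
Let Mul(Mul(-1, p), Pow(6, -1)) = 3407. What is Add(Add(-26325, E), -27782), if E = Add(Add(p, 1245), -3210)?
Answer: -76514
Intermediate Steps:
p = -20442 (p = Mul(-6, 3407) = -20442)
E = -22407 (E = Add(Add(-20442, 1245), -3210) = Add(-19197, -3210) = -22407)
Add(Add(-26325, E), -27782) = Add(Add(-26325, -22407), -27782) = Add(-48732, -27782) = -76514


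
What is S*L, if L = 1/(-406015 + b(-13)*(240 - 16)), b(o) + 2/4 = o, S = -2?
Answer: 2/409039 ≈ 4.8895e-6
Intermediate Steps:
b(o) = -1/2 + o
L = -1/409039 (L = 1/(-406015 + (-1/2 - 13)*(240 - 16)) = 1/(-406015 - 27/2*224) = 1/(-406015 - 3024) = 1/(-409039) = -1/409039 ≈ -2.4448e-6)
S*L = -2*(-1/409039) = 2/409039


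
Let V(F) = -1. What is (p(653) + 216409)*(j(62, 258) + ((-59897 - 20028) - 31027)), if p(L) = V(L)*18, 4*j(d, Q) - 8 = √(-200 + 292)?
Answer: -24008581450 + 216391*√23/2 ≈ -2.4008e+10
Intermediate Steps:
j(d, Q) = 2 + √23/2 (j(d, Q) = 2 + √(-200 + 292)/4 = 2 + √92/4 = 2 + (2*√23)/4 = 2 + √23/2)
p(L) = -18 (p(L) = -1*18 = -18)
(p(653) + 216409)*(j(62, 258) + ((-59897 - 20028) - 31027)) = (-18 + 216409)*((2 + √23/2) + ((-59897 - 20028) - 31027)) = 216391*((2 + √23/2) + (-79925 - 31027)) = 216391*((2 + √23/2) - 110952) = 216391*(-110950 + √23/2) = -24008581450 + 216391*√23/2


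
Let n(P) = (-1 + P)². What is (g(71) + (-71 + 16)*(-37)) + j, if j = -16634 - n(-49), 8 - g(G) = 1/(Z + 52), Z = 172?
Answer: -3828385/224 ≈ -17091.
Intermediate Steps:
g(G) = 1791/224 (g(G) = 8 - 1/(172 + 52) = 8 - 1/224 = 1791/224)
j = -19134 (j = -16634 - (-1 - 49)² = -16634 - 1*(-50)² = -16634 - 1*2500 = -16634 - 2500 = -19134)
(g(71) + (-71 + 16)*(-37)) + j = (1791/224 + (-71 + 16)*(-37)) - 19134 = (1791/224 - 55*(-37)) - 19134 = (1791/224 + 2035) - 19134 = 457631/224 - 19134 = -3828385/224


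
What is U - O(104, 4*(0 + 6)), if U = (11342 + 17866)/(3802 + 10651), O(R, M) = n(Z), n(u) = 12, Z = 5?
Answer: -144228/14453 ≈ -9.9791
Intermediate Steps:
O(R, M) = 12
U = 29208/14453 ≈ 2.0209
U - O(104, 4*(0 + 6)) = 29208/14453 - 1*12 = 29208/14453 - 12 = -144228/14453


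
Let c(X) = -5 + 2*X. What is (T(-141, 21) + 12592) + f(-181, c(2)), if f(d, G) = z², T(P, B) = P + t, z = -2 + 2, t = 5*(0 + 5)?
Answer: 12476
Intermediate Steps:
t = 25 (t = 5*5 = 25)
z = 0
T(P, B) = 25 + P (T(P, B) = P + 25 = 25 + P)
f(d, G) = 0 (f(d, G) = 0² = 0)
(T(-141, 21) + 12592) + f(-181, c(2)) = ((25 - 141) + 12592) + 0 = (-116 + 12592) + 0 = 12476 + 0 = 12476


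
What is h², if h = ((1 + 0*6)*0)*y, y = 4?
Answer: 0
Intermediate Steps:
h = 0 (h = ((1 + 0*6)*0)*4 = ((1 + 0)*0)*4 = (1*0)*4 = 0*4 = 0)
h² = 0² = 0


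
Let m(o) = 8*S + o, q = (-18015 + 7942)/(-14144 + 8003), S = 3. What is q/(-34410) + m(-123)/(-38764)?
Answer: 933154519/372331409220 ≈ 0.0025062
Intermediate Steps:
q = 10073/6141 (q = -10073/(-6141) = -10073*(-1/6141) = 10073/6141 ≈ 1.6403)
m(o) = 24 + o (m(o) = 8*3 + o = 24 + o)
q/(-34410) + m(-123)/(-38764) = (10073/6141)/(-34410) + (24 - 123)/(-38764) = (10073/6141)*(-1/34410) - 99*(-1/38764) = -10073/211311810 + 9/3524 = 933154519/372331409220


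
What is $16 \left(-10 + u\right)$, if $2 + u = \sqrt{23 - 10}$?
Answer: $-192 + 16 \sqrt{13} \approx -134.31$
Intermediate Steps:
$u = -2 + \sqrt{13}$ ($u = -2 + \sqrt{23 - 10} = -2 + \sqrt{13} \approx 1.6056$)
$16 \left(-10 + u\right) = 16 \left(-10 - \left(2 - \sqrt{13}\right)\right) = 16 \left(-12 + \sqrt{13}\right) = -192 + 16 \sqrt{13}$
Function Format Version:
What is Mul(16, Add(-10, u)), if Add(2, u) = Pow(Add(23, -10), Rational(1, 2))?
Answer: Add(-192, Mul(16, Pow(13, Rational(1, 2)))) ≈ -134.31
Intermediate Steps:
u = Add(-2, Pow(13, Rational(1, 2))) (u = Add(-2, Pow(Add(23, -10), Rational(1, 2))) = Add(-2, Pow(13, Rational(1, 2))) ≈ 1.6056)
Mul(16, Add(-10, u)) = Mul(16, Add(-10, Add(-2, Pow(13, Rational(1, 2))))) = Mul(16, Add(-12, Pow(13, Rational(1, 2)))) = Add(-192, Mul(16, Pow(13, Rational(1, 2))))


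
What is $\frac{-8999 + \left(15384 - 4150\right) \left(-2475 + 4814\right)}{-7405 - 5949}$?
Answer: $- \frac{26267327}{13354} \approx -1967.0$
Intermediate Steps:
$\frac{-8999 + \left(15384 - 4150\right) \left(-2475 + 4814\right)}{-7405 - 5949} = \frac{-8999 + 11234 \cdot 2339}{-13354} = \left(-8999 + 26276326\right) \left(- \frac{1}{13354}\right) = 26267327 \left(- \frac{1}{13354}\right) = - \frac{26267327}{13354}$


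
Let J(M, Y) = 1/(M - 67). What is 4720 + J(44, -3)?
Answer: 108559/23 ≈ 4720.0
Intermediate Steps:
J(M, Y) = 1/(-67 + M)
4720 + J(44, -3) = 4720 + 1/(-67 + 44) = 4720 + 1/(-23) = 4720 - 1/23 = 108559/23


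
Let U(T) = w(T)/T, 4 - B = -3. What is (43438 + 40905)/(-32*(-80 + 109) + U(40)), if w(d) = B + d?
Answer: -3373720/37073 ≈ -91.002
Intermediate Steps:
B = 7 (B = 4 - 1*(-3) = 4 + 3 = 7)
w(d) = 7 + d
U(T) = (7 + T)/T
(43438 + 40905)/(-32*(-80 + 109) + U(40)) = (43438 + 40905)/(-32*(-80 + 109) + (7 + 40)/40) = 84343/(-32*29 + (1/40)*47) = 84343/(-928 + 47/40) = 84343/(-37073/40) = 84343*(-40/37073) = -3373720/37073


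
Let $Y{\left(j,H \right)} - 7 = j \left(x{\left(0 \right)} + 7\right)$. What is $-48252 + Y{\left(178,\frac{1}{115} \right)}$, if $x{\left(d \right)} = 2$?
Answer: $-46643$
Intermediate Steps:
$Y{\left(j,H \right)} = 7 + 9 j$ ($Y{\left(j,H \right)} = 7 + j \left(2 + 7\right) = 7 + j 9 = 7 + 9 j$)
$-48252 + Y{\left(178,\frac{1}{115} \right)} = -48252 + \left(7 + 9 \cdot 178\right) = -48252 + \left(7 + 1602\right) = -48252 + 1609 = -46643$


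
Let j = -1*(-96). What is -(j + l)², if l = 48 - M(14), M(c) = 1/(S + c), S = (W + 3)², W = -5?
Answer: -6713281/324 ≈ -20720.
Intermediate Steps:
S = 4 (S = (-5 + 3)² = (-2)² = 4)
M(c) = 1/(4 + c)
l = 863/18 (l = 48 - 1/(4 + 14) = 48 - 1/18 = 863/18 ≈ 47.944)
j = 96
-(j + l)² = -(96 + 863/18)² = -(2591/18)² = -1*6713281/324 = -6713281/324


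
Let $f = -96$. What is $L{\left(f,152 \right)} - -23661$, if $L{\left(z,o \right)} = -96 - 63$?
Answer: $23502$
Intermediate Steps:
$L{\left(z,o \right)} = -159$ ($L{\left(z,o \right)} = -96 - 63 = -159$)
$L{\left(f,152 \right)} - -23661 = -159 - -23661 = -159 + 23661 = 23502$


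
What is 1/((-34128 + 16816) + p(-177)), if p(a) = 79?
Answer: -1/17233 ≈ -5.8028e-5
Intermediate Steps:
1/((-34128 + 16816) + p(-177)) = 1/((-34128 + 16816) + 79) = 1/(-17312 + 79) = 1/(-17233) = -1/17233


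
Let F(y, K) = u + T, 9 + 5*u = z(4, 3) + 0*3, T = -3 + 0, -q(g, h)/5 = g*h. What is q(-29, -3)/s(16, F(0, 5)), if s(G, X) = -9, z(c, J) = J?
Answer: 145/3 ≈ 48.333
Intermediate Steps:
q(g, h) = -5*g*h
T = -3
u = -6/5 (u = -9/5 + (3 + 0*3)/5 = -9/5 + (3 + 0)/5 = -9/5 + (⅕)*3 = -9/5 + ⅗ = -6/5 ≈ -1.2000)
F(y, K) = -21/5 (F(y, K) = -6/5 - 3 = -21/5)
q(-29, -3)/s(16, F(0, 5)) = -5*(-29)*(-3)/(-9) = -435*(-⅑) = 145/3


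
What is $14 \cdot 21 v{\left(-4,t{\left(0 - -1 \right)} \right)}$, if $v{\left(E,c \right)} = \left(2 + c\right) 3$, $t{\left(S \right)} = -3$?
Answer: $-882$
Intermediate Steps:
$v{\left(E,c \right)} = 6 + 3 c$
$14 \cdot 21 v{\left(-4,t{\left(0 - -1 \right)} \right)} = 14 \cdot 21 \left(6 + 3 \left(-3\right)\right) = 294 \left(6 - 9\right) = 294 \left(-3\right) = -882$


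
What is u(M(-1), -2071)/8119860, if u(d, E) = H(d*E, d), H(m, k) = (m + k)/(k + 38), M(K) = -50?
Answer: -575/541324 ≈ -0.0010622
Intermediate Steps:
H(m, k) = (k + m)/(38 + k)
u(d, E) = (d + E*d)/(38 + d) (u(d, E) = (d + d*E)/(38 + d) = (d + E*d)/(38 + d))
u(M(-1), -2071)/8119860 = -50*(1 - 2071)/(38 - 50)/8119860 = -50*(-2070)/(-12)*(1/8119860) = -50*(-1/12)*(-2070)*(1/8119860) = -8625*1/8119860 = -575/541324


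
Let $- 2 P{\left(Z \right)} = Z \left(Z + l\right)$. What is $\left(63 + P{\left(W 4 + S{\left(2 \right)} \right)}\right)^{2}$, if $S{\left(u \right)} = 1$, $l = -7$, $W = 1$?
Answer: $4624$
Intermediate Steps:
$P{\left(Z \right)} = - \frac{Z \left(-7 + Z\right)}{2}$ ($P{\left(Z \right)} = - \frac{Z \left(Z - 7\right)}{2} = - \frac{Z \left(-7 + Z\right)}{2}$)
$\left(63 + P{\left(W 4 + S{\left(2 \right)} \right)}\right)^{2} = \left(63 + \frac{\left(1 \cdot 4 + 1\right) \left(7 - \left(1 \cdot 4 + 1\right)\right)}{2}\right)^{2} = \left(63 + \frac{\left(4 + 1\right) \left(7 - \left(4 + 1\right)\right)}{2}\right)^{2} = \left(63 + \frac{1}{2} \cdot 5 \left(7 - 5\right)\right)^{2} = \left(63 + \frac{1}{2} \cdot 5 \cdot 2\right)^{2} = \left(63 + 5\right)^{2} = 68^{2} = 4624$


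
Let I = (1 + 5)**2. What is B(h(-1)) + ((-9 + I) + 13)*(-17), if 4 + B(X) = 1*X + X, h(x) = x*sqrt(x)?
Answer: -684 - 2*I ≈ -684.0 - 2.0*I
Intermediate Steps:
I = 36 (I = 6**2 = 36)
h(x) = x**(3/2)
B(X) = -4 + 2*X (B(X) = -4 + (1*X + X) = -4 + (X + X) = -4 + 2*X)
B(h(-1)) + ((-9 + I) + 13)*(-17) = (-4 + 2*(-1)**(3/2)) + ((-9 + 36) + 13)*(-17) = (-4 + 2*(-I)) + (27 + 13)*(-17) = (-4 - 2*I) + 40*(-17) = (-4 - 2*I) - 680 = -684 - 2*I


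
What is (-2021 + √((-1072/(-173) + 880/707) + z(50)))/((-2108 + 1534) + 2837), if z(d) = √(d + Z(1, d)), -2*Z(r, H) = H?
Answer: -2021/2263 + √186120526389/276789793 ≈ -0.89150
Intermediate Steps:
Z(r, H) = -H/2
z(d) = √2*√d/2 (z(d) = √(d - d/2) = √(d/2) = √2*√d/2)
(-2021 + √((-1072/(-173) + 880/707) + z(50)))/((-2108 + 1534) + 2837) = (-2021 + √((-1072/(-173) + 880/707) + √2*√50/2))/((-2108 + 1534) + 2837) = (-2021 + √((-1072*(-1/173) + 880*(1/707)) + √2*(5*√2)/2))/(-574 + 2837) = (-2021 + √((1072/173 + 880/707) + 5))/2263 = (-2021 + √(910144/122311 + 5))*(1/2263) = (-2021 + √(1521699/122311))*(1/2263) = (-2021 + √186120526389/122311)*(1/2263) = -2021/2263 + √186120526389/276789793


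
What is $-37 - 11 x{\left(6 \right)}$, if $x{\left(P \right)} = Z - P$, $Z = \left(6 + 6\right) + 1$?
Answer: $-114$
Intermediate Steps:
$Z = 13$ ($Z = 12 + 1 = 13$)
$x{\left(P \right)} = 13 - P$
$-37 - 11 x{\left(6 \right)} = -37 - 11 \left(13 - 6\right) = -37 - 77 = -114$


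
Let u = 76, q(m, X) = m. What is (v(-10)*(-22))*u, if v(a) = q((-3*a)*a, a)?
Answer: 501600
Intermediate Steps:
v(a) = -3*a² (v(a) = (-3*a)*a = -3*a²)
(v(-10)*(-22))*u = (-3*(-10)²*(-22))*76 = (-3*100*(-22))*76 = -300*(-22)*76 = 6600*76 = 501600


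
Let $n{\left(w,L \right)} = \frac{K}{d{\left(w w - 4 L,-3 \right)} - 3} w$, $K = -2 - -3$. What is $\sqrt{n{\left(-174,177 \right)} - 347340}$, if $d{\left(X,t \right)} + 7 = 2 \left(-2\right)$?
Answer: $\frac{i \sqrt{17019051}}{7} \approx 589.34 i$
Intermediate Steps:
$K = 1$ ($K = -2 + 3 = 1$)
$d{\left(X,t \right)} = -11$ ($d{\left(X,t \right)} = -7 + 2 \left(-2\right) = -7 - 4 = -11$)
$n{\left(w,L \right)} = - \frac{w}{14}$ ($n{\left(w,L \right)} = \frac{1}{-11 - 3} \cdot 1 w = \frac{1}{-14} \cdot 1 w = \left(- \frac{1}{14}\right) 1 w = - \frac{w}{14}$)
$\sqrt{n{\left(-174,177 \right)} - 347340} = \sqrt{\left(- \frac{1}{14}\right) \left(-174\right) - 347340} = \sqrt{\frac{87}{7} - 347340} = \sqrt{- \frac{2431293}{7}} = \frac{i \sqrt{17019051}}{7}$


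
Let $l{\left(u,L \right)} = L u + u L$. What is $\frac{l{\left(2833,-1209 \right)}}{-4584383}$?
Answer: $\frac{6850194}{4584383} \approx 1.4942$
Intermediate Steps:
$l{\left(u,L \right)} = 2 L u$ ($l{\left(u,L \right)} = L u + L u = 2 L u$)
$\frac{l{\left(2833,-1209 \right)}}{-4584383} = \frac{2 \left(-1209\right) 2833}{-4584383} = \left(-6850194\right) \left(- \frac{1}{4584383}\right) = \frac{6850194}{4584383}$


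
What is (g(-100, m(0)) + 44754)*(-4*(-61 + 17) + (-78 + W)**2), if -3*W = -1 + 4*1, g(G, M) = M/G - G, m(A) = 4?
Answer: 7195696533/25 ≈ 2.8783e+8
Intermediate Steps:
g(G, M) = -G + M/G
W = -1 (W = -(-1 + 4*1)/3 = -(-1 + 4)/3 = -1/3*3 = -1)
(g(-100, m(0)) + 44754)*(-4*(-61 + 17) + (-78 + W)**2) = ((-1*(-100) + 4/(-100)) + 44754)*(-4*(-61 + 17) + (-78 - 1)**2) = ((100 + 4*(-1/100)) + 44754)*(-4*(-44) + (-79)**2) = ((100 - 1/25) + 44754)*(176 + 6241) = (2499/25 + 44754)*6417 = (1121349/25)*6417 = 7195696533/25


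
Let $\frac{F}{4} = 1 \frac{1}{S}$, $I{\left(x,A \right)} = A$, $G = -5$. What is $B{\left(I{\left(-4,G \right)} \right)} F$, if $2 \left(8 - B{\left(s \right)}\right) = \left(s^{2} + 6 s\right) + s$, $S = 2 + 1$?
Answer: $\frac{52}{3} \approx 17.333$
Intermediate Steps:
$S = 3$
$B{\left(s \right)} = 8 - \frac{7 s}{2} - \frac{s^{2}}{2}$ ($B{\left(s \right)} = 8 - \frac{\left(s^{2} + 6 s\right) + s}{2} = 8 - \frac{s^{2} + 7 s}{2} = 8 - \left(\frac{s^{2}}{2} + \frac{7 s}{2}\right) = 8 - \frac{7 s}{2} - \frac{s^{2}}{2}$)
$F = \frac{4}{3}$ ($F = 4 \cdot 1 \cdot \frac{1}{3} = 4 \cdot \frac{1}{3} = \frac{4}{3} \approx 1.3333$)
$B{\left(I{\left(-4,G \right)} \right)} F = \left(8 - - \frac{35}{2} - \frac{\left(-5\right)^{2}}{2}\right) \frac{4}{3} = \left(8 + \frac{35}{2} - \frac{25}{2}\right) \frac{4}{3} = 13 \cdot \frac{4}{3} = \frac{52}{3}$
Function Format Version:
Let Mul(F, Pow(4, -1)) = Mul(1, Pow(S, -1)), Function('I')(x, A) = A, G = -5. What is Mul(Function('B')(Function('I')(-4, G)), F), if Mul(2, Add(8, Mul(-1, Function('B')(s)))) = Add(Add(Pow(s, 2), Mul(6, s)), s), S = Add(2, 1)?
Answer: Rational(52, 3) ≈ 17.333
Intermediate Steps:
S = 3
Function('B')(s) = Add(8, Mul(Rational(-7, 2), s), Mul(Rational(-1, 2), Pow(s, 2))) (Function('B')(s) = Add(8, Mul(Rational(-1, 2), Add(Add(Pow(s, 2), Mul(6, s)), s))) = Add(8, Mul(Rational(-1, 2), Add(Pow(s, 2), Mul(7, s)))) = Add(8, Add(Mul(Rational(-7, 2), s), Mul(Rational(-1, 2), Pow(s, 2)))) = Add(8, Mul(Rational(-7, 2), s), Mul(Rational(-1, 2), Pow(s, 2))))
F = Rational(4, 3) (F = Mul(4, Mul(1, Pow(3, -1))) = Mul(4, Mul(1, Rational(1, 3))) = Mul(4, Rational(1, 3)) = Rational(4, 3) ≈ 1.3333)
Mul(Function('B')(Function('I')(-4, G)), F) = Mul(Add(8, Mul(Rational(-7, 2), -5), Mul(Rational(-1, 2), Pow(-5, 2))), Rational(4, 3)) = Mul(Add(8, Rational(35, 2), Mul(Rational(-1, 2), 25)), Rational(4, 3)) = Mul(Add(8, Rational(35, 2), Rational(-25, 2)), Rational(4, 3)) = Mul(13, Rational(4, 3)) = Rational(52, 3)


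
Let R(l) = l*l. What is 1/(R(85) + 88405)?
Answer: 1/95630 ≈ 1.0457e-5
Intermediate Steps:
R(l) = l²
1/(R(85) + 88405) = 1/(85² + 88405) = 1/(7225 + 88405) = 1/95630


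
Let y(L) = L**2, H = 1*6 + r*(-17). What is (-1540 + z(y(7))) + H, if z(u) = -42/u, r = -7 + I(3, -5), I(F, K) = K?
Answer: -9316/7 ≈ -1330.9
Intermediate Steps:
r = -12 (r = -7 - 5 = -12)
H = 210 (H = 1*6 - 12*(-17) = 6 + 204 = 210)
(-1540 + z(y(7))) + H = (-1540 - 42/(7**2)) + 210 = (-1540 - 42/49) + 210 = (-1540 - 42*1/49) + 210 = (-1540 - 6/7) + 210 = -10786/7 + 210 = -9316/7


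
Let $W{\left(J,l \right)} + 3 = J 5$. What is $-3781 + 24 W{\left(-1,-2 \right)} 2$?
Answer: $-4165$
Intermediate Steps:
$W{\left(J,l \right)} = -3 + 5 J$ ($W{\left(J,l \right)} = -3 + J 5 = -3 + 5 J$)
$-3781 + 24 W{\left(-1,-2 \right)} 2 = -3781 + 24 \left(-3 + 5 \left(-1\right)\right) 2 = -3781 + 24 \left(-3 - 5\right) 2 = -3781 + 24 \left(-8\right) 2 = -3781 - 384 = -4165$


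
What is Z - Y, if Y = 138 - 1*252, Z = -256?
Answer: -142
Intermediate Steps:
Y = -114 (Y = 138 - 252 = -114)
Z - Y = -256 - 1*(-114) = -256 + 114 = -142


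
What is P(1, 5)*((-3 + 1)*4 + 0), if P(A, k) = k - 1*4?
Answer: -8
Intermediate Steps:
P(A, k) = -4 + k (P(A, k) = k - 4 = -4 + k)
P(1, 5)*((-3 + 1)*4 + 0) = (-4 + 5)*((-3 + 1)*4 + 0) = 1*(-2*4 + 0) = 1*(-8 + 0) = 1*(-8) = -8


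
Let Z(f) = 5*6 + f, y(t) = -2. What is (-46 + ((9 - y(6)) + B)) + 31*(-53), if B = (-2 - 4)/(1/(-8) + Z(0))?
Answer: -401090/239 ≈ -1678.2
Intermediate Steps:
Z(f) = 30 + f
B = -48/239 (B = (-2 - 4)/(1/(-8) + (30 + 0)) = -6/(-⅛ + 30) = -6/239/8 = -6*8/239 = -48/239 ≈ -0.20084)
(-46 + ((9 - y(6)) + B)) + 31*(-53) = (-46 + ((9 - 1*(-2)) - 48/239)) + 31*(-53) = (-46 + ((9 + 2) - 48/239)) - 1643 = (-46 + (11 - 48/239)) - 1643 = (-46 + 2581/239) - 1643 = -8413/239 - 1643 = -401090/239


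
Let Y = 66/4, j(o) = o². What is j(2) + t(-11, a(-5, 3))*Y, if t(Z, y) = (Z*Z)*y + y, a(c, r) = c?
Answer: -10061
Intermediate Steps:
t(Z, y) = y + y*Z² (t(Z, y) = Z²*y + y = y*Z² + y = y + y*Z²)
Y = 33/2 (Y = 66*(¼) = 33/2 ≈ 16.500)
j(2) + t(-11, a(-5, 3))*Y = 2² - 5*(1 + (-11)²)*(33/2) = 4 - 5*(1 + 121)*(33/2) = 4 - 5*122*(33/2) = 4 - 610*33/2 = 4 - 10065 = -10061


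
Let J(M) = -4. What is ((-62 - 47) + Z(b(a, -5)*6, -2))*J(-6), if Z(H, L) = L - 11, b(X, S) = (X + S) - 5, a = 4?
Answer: 488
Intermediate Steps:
b(X, S) = -5 + S + X (b(X, S) = (S + X) - 5 = -5 + S + X)
Z(H, L) = -11 + L
((-62 - 47) + Z(b(a, -5)*6, -2))*J(-6) = ((-62 - 47) + (-11 - 2))*(-4) = (-109 - 13)*(-4) = -122*(-4) = 488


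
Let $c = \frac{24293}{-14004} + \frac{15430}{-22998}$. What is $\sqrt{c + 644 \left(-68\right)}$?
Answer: $\frac{i \sqrt{3505080354158313421}}{8946222} \approx 209.27 i$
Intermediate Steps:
$c = - \frac{129128689}{53677332}$ ($c = 24293 \left(- \frac{1}{14004}\right) + 15430 \left(- \frac{1}{22998}\right) = - \frac{24293}{14004} - \frac{7715}{11499} = - \frac{129128689}{53677332} \approx -2.4056$)
$\sqrt{c + 644 \left(-68\right)} = \sqrt{- \frac{129128689}{53677332} + 644 \left(-68\right)} = \sqrt{- \frac{129128689}{53677332} - 43792} = \sqrt{- \frac{2350766851633}{53677332}} = \frac{i \sqrt{3505080354158313421}}{8946222}$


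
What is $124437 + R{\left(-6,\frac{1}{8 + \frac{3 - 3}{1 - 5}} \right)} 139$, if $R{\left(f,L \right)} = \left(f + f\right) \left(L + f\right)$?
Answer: $\frac{268473}{2} \approx 1.3424 \cdot 10^{5}$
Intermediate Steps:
$R{\left(f,L \right)} = 2 f \left(L + f\right)$
$124437 + R{\left(-6,\frac{1}{8 + \frac{3 - 3}{1 - 5}} \right)} 139 = 124437 + 2 \left(-6\right) \left(\frac{1}{8 + \frac{3 - 3}{1 - 5}} - 6\right) 139 = 124437 + 2 \left(-6\right) \left(\frac{1}{8 + \frac{0}{-4}} - 6\right) 139 = 124437 + 2 \left(-6\right) \left(\frac{1}{8 + 0 \left(- \frac{1}{4}\right)} - 6\right) 139 = 124437 + 2 \left(-6\right) \left(\frac{1}{8 + 0} - 6\right) 139 = 124437 + 2 \left(-6\right) \left(\frac{1}{8} - 6\right) 139 = 124437 + 2 \left(-6\right) \left(- \frac{47}{8}\right) 139 = 124437 + \frac{141}{2} \cdot 139 = 124437 + \frac{19599}{2} = \frac{268473}{2}$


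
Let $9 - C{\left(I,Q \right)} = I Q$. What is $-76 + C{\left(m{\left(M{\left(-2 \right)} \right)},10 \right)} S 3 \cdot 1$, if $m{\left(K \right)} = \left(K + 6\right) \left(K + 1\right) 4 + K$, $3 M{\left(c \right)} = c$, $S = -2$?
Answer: $\frac{770}{3} \approx 256.67$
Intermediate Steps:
$M{\left(c \right)} = \frac{c}{3}$
$m{\left(K \right)} = K + 4 \left(1 + K\right) \left(6 + K\right)$ ($m{\left(K \right)} = \left(6 + K\right) \left(1 + K\right) 4 + K = \left(1 + K\right) \left(6 + K\right) 4 + K = 4 \left(1 + K\right) \left(6 + K\right) + K = K + 4 \left(1 + K\right) \left(6 + K\right)$)
$C{\left(I,Q \right)} = 9 - I Q$
$-76 + C{\left(m{\left(M{\left(-2 \right)} \right)},10 \right)} S 3 \cdot 1 = -76 + \left(9 - \left(24 + 4 \left(\frac{1}{3} \left(-2\right)\right)^{2} + 29 \cdot \frac{1}{3} \left(-2\right)\right) 10\right) \left(-2\right) 3 \cdot 1 = -76 + \left(9 - \left(24 + 4 \left(- \frac{2}{3}\right)^{2} + 29 \left(- \frac{2}{3}\right)\right) 10\right) \left(\left(-6\right) 1\right) = -76 + \left(9 - \left(24 + 4 \cdot \frac{4}{9} - \frac{58}{3}\right) 10\right) \left(-6\right) = -76 + \left(9 - \left(24 + \frac{16}{9} - \frac{58}{3}\right) 10\right) \left(-6\right) = -76 + \left(9 - \frac{58}{9} \cdot 10\right) \left(-6\right) = -76 + \left(9 - \frac{580}{9}\right) \left(-6\right) = -76 - - \frac{998}{3} = -76 + \frac{998}{3} = \frac{770}{3}$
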